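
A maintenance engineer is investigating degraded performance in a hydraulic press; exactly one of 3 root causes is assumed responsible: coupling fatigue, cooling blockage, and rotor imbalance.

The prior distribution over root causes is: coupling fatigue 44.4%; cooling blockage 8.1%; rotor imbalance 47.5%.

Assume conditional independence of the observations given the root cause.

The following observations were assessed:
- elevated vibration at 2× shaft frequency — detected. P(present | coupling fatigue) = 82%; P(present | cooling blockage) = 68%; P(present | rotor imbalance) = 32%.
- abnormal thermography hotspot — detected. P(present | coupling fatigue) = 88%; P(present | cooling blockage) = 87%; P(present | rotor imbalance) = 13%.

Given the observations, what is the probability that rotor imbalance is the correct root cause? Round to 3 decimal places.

Multiply each prior by the joint likelihood of the evidence pattern:
  coupling fatigue: 0.444 × 0.82 × 0.88 = 0.32039
  cooling blockage: 0.081 × 0.68 × 0.87 = 0.04792
  rotor imbalance: 0.475 × 0.32 × 0.13 = 0.01976
Marginal likelihood of the evidence = 0.38807.
P(rotor imbalance | evidence) = 0.01976 / 0.38807 ≈ 0.051.

0.051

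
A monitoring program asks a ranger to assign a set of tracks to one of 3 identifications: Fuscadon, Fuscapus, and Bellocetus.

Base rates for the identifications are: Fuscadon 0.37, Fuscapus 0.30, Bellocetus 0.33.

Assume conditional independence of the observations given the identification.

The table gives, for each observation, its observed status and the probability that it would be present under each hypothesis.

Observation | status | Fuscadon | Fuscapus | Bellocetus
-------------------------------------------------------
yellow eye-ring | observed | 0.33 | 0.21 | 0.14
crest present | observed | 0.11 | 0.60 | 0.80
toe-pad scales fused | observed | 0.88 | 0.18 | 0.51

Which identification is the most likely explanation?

Multiply each prior by the joint likelihood of the evidence pattern:
  Fuscadon: 0.37 × 0.33 × 0.11 × 0.88 = 0.011819
  Fuscapus: 0.30 × 0.21 × 0.60 × 0.18 = 0.006804
  Bellocetus: 0.33 × 0.14 × 0.80 × 0.51 = 0.01885
Marginal likelihood of the evidence = 0.037473.
P(Fuscadon | evidence) ≈ 0.011819 / 0.037473 ≈ 0.315
P(Fuscapus | evidence) ≈ 0.006804 / 0.037473 ≈ 0.182
P(Bellocetus | evidence) ≈ 0.01885 / 0.037473 ≈ 0.503
The largest is 0.503, so Bellocetus is most probable.

Bellocetus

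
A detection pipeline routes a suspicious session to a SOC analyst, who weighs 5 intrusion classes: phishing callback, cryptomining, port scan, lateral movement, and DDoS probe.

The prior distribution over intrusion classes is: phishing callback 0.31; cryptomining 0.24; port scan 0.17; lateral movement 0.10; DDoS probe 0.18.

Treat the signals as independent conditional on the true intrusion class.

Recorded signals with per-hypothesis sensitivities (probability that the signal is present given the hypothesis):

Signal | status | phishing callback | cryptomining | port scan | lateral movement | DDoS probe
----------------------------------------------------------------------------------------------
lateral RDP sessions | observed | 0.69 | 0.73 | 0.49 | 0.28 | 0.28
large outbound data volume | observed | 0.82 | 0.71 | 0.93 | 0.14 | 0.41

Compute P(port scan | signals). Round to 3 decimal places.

0.193

Multiply each prior by the joint likelihood of the signal pattern:
  phishing callback: 0.31 × 0.69 × 0.82 = 0.1754
  cryptomining: 0.24 × 0.73 × 0.71 = 0.12439
  port scan: 0.17 × 0.49 × 0.93 = 0.077469
  lateral movement: 0.10 × 0.28 × 0.14 = 0.00392
  DDoS probe: 0.18 × 0.28 × 0.41 = 0.020664
Normalizing constant Z = 0.1754 + 0.12439 + 0.077469 + 0.00392 + 0.020664 = 0.40184.
P(port scan | evidence) = 0.077469 / 0.40184 ≈ 0.193.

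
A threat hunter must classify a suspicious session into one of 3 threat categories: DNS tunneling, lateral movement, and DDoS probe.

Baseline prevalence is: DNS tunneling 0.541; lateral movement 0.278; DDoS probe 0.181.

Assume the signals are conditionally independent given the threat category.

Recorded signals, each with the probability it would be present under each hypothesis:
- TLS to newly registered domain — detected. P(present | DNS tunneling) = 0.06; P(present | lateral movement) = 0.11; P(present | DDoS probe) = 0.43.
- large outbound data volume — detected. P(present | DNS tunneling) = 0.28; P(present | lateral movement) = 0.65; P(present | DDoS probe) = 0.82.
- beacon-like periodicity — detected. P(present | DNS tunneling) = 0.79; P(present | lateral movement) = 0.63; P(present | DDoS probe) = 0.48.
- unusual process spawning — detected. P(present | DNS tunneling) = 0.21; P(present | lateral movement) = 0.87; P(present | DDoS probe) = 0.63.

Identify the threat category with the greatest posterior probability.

DDoS probe

By Bayes' rule with conditional independence, the unnormalized weight for each hypothesis is prior × ∏ likelihoods:
  DNS tunneling: 0.541 × 0.06 × 0.28 × 0.79 × 0.21 = 0.0015078
  lateral movement: 0.278 × 0.11 × 0.65 × 0.63 × 0.87 = 0.010895
  DDoS probe: 0.181 × 0.43 × 0.82 × 0.48 × 0.63 = 0.019299
Normalizing constant Z = 0.0015078 + 0.010895 + 0.019299 = 0.031702.
P(DNS tunneling | evidence) ≈ 0.0015078 / 0.031702 ≈ 0.048
P(lateral movement | evidence) ≈ 0.010895 / 0.031702 ≈ 0.344
P(DDoS probe | evidence) ≈ 0.019299 / 0.031702 ≈ 0.609
The largest is 0.609, so DDoS probe is most probable.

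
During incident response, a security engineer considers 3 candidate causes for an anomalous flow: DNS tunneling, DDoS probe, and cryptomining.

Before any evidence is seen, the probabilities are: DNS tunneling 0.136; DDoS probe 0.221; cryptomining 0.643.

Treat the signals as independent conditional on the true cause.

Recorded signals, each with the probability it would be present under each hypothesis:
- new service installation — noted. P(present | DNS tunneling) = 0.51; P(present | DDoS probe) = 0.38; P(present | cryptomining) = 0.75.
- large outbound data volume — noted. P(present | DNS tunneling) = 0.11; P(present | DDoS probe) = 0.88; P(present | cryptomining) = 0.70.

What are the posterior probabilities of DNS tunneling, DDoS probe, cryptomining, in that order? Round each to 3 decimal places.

Multiply each prior by the joint likelihood of the signal pattern:
  DNS tunneling: 0.136 × 0.51 × 0.11 = 0.0076296
  DDoS probe: 0.221 × 0.38 × 0.88 = 0.073902
  cryptomining: 0.643 × 0.75 × 0.70 = 0.33758
Normalizing constant Z = 0.0076296 + 0.073902 + 0.33758 = 0.41911.
P(DNS tunneling | evidence) = 0.0076296 / 0.41911 ≈ 0.018
P(DDoS probe | evidence) = 0.073902 / 0.41911 ≈ 0.176
P(cryptomining | evidence) = 0.33758 / 0.41911 ≈ 0.805

0.018, 0.176, 0.805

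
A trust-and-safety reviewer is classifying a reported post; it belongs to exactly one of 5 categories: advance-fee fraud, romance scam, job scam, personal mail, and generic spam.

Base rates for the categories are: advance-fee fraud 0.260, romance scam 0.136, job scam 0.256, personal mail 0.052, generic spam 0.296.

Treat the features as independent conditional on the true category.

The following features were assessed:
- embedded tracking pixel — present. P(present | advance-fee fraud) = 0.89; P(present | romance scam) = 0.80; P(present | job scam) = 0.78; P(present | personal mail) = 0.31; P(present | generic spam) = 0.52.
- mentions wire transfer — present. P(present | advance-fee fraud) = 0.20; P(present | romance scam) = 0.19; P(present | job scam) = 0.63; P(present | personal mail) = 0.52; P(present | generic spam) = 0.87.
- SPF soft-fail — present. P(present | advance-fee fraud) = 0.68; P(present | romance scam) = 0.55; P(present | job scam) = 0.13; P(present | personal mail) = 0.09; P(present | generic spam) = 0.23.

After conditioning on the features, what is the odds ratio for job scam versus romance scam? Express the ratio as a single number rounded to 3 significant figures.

The normalizing constant cancels in an odds ratio, so compute prior × likelihood for the two hypotheses only:
  job scam: 0.256 × 0.78 × 0.63 × 0.13 = 0.016354
  romance scam: 0.136 × 0.80 × 0.19 × 0.55 = 0.01137
Odds(job scam : romance scam) = 0.016354 / 0.01137 ≈ 1.44.

1.44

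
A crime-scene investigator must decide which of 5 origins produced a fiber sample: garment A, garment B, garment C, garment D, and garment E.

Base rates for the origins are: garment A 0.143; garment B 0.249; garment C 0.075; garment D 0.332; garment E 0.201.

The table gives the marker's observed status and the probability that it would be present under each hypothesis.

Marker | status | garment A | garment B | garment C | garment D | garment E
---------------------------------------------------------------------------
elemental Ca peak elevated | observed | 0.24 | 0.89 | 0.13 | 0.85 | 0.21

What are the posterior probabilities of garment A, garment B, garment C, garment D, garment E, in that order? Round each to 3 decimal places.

0.058, 0.376, 0.017, 0.478, 0.072

For each hypothesis, the unnormalized posterior weight is prior × likelihood:
  garment A: 0.143 × 0.24 = 0.03432
  garment B: 0.249 × 0.89 = 0.22161
  garment C: 0.075 × 0.13 = 0.00975
  garment D: 0.332 × 0.85 = 0.2822
  garment E: 0.201 × 0.21 = 0.04221
Normalizing constant Z = 0.03432 + 0.22161 + 0.00975 + 0.2822 + 0.04221 = 0.59009.
P(garment A | evidence) = 0.03432 / 0.59009 ≈ 0.058
P(garment B | evidence) = 0.22161 / 0.59009 ≈ 0.376
P(garment C | evidence) = 0.00975 / 0.59009 ≈ 0.017
P(garment D | evidence) = 0.2822 / 0.59009 ≈ 0.478
P(garment E | evidence) = 0.04221 / 0.59009 ≈ 0.072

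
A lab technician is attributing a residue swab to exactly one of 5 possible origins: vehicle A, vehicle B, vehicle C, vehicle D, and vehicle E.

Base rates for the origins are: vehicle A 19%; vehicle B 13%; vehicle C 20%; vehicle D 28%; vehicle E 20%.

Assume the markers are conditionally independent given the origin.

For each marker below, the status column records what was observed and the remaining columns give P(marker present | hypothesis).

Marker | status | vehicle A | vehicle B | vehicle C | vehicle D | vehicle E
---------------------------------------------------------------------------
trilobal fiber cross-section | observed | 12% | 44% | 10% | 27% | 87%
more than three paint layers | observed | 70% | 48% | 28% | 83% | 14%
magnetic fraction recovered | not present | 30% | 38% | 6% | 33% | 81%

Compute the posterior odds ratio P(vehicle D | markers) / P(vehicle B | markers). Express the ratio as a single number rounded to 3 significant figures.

2.47

The normalizing constant cancels in an odds ratio, so compute prior × likelihood for the two hypotheses only (using 1 − P(present | H) for each absent marker):
  vehicle D: 0.28 × 0.27 × 0.83 × (1 − 0.33) = 0.042041
  vehicle B: 0.13 × 0.44 × 0.48 × (1 − 0.38) = 0.017023
Odds(vehicle D : vehicle B) = 0.042041 / 0.017023 ≈ 2.47.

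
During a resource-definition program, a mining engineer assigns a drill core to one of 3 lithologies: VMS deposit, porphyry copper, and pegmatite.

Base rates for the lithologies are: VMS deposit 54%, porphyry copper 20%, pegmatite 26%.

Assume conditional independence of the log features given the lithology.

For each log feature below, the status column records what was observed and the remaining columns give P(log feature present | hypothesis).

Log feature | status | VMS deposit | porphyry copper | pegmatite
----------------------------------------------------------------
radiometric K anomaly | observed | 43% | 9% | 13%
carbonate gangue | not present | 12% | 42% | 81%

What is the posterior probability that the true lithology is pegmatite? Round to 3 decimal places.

For each hypothesis, the unnormalized posterior weight is prior × product of the log feature likelihoods (using 1 − P(present | H) for each absent log feature):
  VMS deposit: 0.54 × 0.43 × (1 − 0.12) = 0.20434
  porphyry copper: 0.20 × 0.09 × (1 − 0.42) = 0.01044
  pegmatite: 0.26 × 0.13 × (1 − 0.81) = 0.006422
Marginal likelihood of the evidence = 0.2212.
P(pegmatite | evidence) = 0.006422 / 0.2212 ≈ 0.029.

0.029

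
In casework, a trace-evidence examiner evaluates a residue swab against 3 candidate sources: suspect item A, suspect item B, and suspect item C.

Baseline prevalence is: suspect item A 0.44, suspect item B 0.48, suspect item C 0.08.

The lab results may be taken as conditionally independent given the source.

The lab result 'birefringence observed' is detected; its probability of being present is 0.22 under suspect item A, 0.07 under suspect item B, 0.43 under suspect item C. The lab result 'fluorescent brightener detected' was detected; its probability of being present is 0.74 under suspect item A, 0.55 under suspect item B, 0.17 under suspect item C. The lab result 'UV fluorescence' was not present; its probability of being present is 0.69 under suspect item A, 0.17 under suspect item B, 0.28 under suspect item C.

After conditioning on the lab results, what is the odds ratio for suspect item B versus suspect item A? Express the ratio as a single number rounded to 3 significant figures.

0.691

Posterior odds equal prior odds times the likelihood ratio; only the two competing hypotheses matter (using 1 − P(present | H) for each absent lab result).
  suspect item B: 0.48 × 0.07 × 0.55 × (1 − 0.17) = 0.015338
  suspect item A: 0.44 × 0.22 × 0.74 × (1 − 0.69) = 0.022206
Posterior odds = 0.015338 / 0.022206 ≈ 0.691.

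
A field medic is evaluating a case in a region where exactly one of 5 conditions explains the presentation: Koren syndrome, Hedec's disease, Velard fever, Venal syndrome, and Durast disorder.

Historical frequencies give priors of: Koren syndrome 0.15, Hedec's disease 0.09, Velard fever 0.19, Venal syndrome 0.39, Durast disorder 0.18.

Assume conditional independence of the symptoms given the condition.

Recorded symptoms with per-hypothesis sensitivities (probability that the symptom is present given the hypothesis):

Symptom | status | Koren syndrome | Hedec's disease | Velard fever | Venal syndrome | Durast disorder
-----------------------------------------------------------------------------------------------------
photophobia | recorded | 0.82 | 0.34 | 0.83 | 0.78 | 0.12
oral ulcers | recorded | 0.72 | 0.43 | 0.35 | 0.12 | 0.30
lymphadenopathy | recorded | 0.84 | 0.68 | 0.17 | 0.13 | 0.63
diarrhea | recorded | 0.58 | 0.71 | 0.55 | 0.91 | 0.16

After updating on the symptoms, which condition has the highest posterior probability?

Multiply each prior by the joint likelihood of the symptom pattern:
  Koren syndrome: 0.15 × 0.82 × 0.72 × 0.84 × 0.58 = 0.043146
  Hedec's disease: 0.09 × 0.34 × 0.43 × 0.68 × 0.71 = 0.0063527
  Velard fever: 0.19 × 0.83 × 0.35 × 0.17 × 0.55 = 0.0051607
  Venal syndrome: 0.39 × 0.78 × 0.12 × 0.13 × 0.91 = 0.0043184
  Durast disorder: 0.18 × 0.12 × 0.30 × 0.63 × 0.16 = 0.00065318
Normalizing constant Z = 0.043146 + 0.0063527 + 0.0051607 + 0.0043184 + 0.00065318 = 0.059631.
P(Koren syndrome | evidence) ≈ 0.043146 / 0.059631 ≈ 0.724
P(Hedec's disease | evidence) ≈ 0.0063527 / 0.059631 ≈ 0.107
P(Velard fever | evidence) ≈ 0.0051607 / 0.059631 ≈ 0.087
P(Venal syndrome | evidence) ≈ 0.0043184 / 0.059631 ≈ 0.072
P(Durast disorder | evidence) ≈ 0.00065318 / 0.059631 ≈ 0.011
The largest is 0.724, so Koren syndrome is most probable.

Koren syndrome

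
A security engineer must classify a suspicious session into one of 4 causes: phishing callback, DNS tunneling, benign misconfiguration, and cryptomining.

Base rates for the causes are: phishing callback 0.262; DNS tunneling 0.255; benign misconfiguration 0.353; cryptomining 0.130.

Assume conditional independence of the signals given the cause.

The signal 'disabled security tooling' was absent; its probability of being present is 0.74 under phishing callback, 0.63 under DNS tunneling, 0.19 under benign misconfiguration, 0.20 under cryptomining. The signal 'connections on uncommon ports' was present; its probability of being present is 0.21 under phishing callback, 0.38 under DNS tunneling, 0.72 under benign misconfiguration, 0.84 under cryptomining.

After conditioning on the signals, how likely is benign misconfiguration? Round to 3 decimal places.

0.600

For each hypothesis, the unnormalized posterior weight is prior × product of the signal likelihoods (using 1 − P(present | H) for each absent signal):
  phishing callback: 0.262 × (1 − 0.74) × 0.21 = 0.014305
  DNS tunneling: 0.255 × (1 − 0.63) × 0.38 = 0.035853
  benign misconfiguration: 0.353 × (1 − 0.19) × 0.72 = 0.20587
  cryptomining: 0.130 × (1 − 0.20) × 0.84 = 0.08736
The unnormalized weights sum to 0.34339.
P(benign misconfiguration | evidence) = 0.20587 / 0.34339 ≈ 0.600.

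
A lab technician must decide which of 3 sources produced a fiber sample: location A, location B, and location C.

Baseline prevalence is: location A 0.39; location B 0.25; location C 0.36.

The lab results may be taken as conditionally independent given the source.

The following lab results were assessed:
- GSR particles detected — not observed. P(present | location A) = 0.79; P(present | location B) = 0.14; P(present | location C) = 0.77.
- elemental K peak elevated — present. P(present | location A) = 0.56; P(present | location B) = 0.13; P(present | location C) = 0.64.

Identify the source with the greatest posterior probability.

By Bayes' rule with conditional independence, the unnormalized weight for each hypothesis is prior × ∏ likelihoods (using 1 − P(present | H) for each absent lab result):
  location A: 0.39 × (1 − 0.79) × 0.56 = 0.045864
  location B: 0.25 × (1 − 0.14) × 0.13 = 0.02795
  location C: 0.36 × (1 − 0.77) × 0.64 = 0.052992
Marginal likelihood of the evidence = 0.12681.
P(location A | evidence) ≈ 0.045864 / 0.12681 ≈ 0.362
P(location B | evidence) ≈ 0.02795 / 0.12681 ≈ 0.220
P(location C | evidence) ≈ 0.052992 / 0.12681 ≈ 0.418
The largest is 0.418, so location C is most probable.

location C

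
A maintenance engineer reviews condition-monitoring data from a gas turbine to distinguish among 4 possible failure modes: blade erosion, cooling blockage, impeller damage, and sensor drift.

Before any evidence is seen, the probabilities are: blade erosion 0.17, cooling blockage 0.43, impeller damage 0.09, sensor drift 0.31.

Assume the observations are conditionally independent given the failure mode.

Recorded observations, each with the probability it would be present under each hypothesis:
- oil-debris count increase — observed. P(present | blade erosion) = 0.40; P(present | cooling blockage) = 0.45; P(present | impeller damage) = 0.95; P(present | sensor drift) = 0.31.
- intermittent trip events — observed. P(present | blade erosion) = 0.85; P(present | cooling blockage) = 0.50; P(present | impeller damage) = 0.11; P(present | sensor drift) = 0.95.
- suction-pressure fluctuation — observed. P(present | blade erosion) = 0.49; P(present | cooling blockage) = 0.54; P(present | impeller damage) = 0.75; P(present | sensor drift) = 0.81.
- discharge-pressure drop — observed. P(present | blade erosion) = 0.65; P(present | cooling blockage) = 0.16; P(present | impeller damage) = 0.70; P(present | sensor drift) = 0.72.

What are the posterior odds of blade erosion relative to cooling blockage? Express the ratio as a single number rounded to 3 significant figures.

2.20

The normalizing constant cancels in an odds ratio, so compute prior × likelihood for the two hypotheses only:
  blade erosion: 0.17 × 0.40 × 0.85 × 0.49 × 0.65 = 0.018409
  cooling blockage: 0.43 × 0.45 × 0.50 × 0.54 × 0.16 = 0.0083592
Odds(blade erosion : cooling blockage) = 0.018409 / 0.0083592 ≈ 2.20.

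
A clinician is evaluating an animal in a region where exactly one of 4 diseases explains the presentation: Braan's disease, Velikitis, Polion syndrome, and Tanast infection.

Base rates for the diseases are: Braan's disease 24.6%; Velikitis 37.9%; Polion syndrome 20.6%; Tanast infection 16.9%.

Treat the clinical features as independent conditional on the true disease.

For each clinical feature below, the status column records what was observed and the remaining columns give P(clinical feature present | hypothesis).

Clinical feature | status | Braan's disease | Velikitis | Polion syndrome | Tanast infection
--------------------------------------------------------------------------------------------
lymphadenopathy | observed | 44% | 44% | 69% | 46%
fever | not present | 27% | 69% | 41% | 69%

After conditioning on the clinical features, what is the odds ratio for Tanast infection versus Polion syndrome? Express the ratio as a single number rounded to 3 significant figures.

The normalizing constant cancels in an odds ratio, so compute prior × likelihood for the two hypotheses only (using 1 − P(present | H) for each absent clinical feature):
  Tanast infection: 0.169 × 0.46 × (1 − 0.69) = 0.024099
  Polion syndrome: 0.206 × 0.69 × (1 − 0.41) = 0.083863
Posterior odds = 0.024099 / 0.083863 ≈ 0.287.

0.287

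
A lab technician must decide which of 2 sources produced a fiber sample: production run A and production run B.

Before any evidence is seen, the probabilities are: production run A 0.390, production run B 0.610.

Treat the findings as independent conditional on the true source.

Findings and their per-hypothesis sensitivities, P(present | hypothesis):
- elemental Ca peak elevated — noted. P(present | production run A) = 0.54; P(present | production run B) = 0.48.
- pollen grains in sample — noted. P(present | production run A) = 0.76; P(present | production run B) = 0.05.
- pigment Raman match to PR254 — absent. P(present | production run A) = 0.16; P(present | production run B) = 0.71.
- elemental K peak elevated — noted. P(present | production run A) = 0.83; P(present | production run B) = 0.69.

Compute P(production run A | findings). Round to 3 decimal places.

By Bayes' rule with conditional independence, the unnormalized weight for each hypothesis is prior × ∏ likelihoods (using 1 − P(present | H) for each absent finding):
  production run A: 0.390 × 0.54 × 0.76 × (1 − 0.16) × 0.83 = 0.11159
  production run B: 0.610 × 0.48 × 0.05 × (1 − 0.71) × 0.69 = 0.0029295
Marginal likelihood of the evidence = 0.11452.
P(production run A | evidence) = 0.11159 / 0.11452 ≈ 0.974.

0.974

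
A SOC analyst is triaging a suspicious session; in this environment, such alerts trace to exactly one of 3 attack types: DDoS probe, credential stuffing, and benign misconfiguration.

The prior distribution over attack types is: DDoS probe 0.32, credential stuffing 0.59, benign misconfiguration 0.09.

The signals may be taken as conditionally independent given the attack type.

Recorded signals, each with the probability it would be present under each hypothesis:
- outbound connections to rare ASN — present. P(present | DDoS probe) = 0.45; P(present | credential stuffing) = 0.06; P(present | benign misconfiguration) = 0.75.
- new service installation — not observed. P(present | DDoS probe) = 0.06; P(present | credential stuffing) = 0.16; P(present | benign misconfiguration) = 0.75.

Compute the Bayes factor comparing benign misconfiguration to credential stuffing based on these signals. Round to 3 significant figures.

Take the product of per-signal likelihoods under each hypothesis (using 1 − P(present | H) for each absent signal), then divide.
  benign misconfiguration: 0.75 × (1 − 0.75) = 0.1875
  credential stuffing: 0.06 × (1 − 0.16) = 0.0504
Bayes factor = 0.1875 / 0.0504 ≈ 3.72

3.72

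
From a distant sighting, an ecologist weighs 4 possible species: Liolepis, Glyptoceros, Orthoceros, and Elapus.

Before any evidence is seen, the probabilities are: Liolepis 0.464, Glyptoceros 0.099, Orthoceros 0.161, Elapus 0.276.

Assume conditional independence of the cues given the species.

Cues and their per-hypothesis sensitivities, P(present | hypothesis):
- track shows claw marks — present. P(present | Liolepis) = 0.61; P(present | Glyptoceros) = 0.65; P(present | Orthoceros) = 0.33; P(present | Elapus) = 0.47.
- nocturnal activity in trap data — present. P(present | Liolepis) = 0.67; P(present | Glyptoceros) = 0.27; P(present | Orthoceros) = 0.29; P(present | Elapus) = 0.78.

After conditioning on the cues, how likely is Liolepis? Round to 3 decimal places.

0.586

For each hypothesis, the unnormalized posterior weight is prior × product of the cue likelihoods:
  Liolepis: 0.464 × 0.61 × 0.67 = 0.18964
  Glyptoceros: 0.099 × 0.65 × 0.27 = 0.017375
  Orthoceros: 0.161 × 0.33 × 0.29 = 0.015408
  Elapus: 0.276 × 0.47 × 0.78 = 0.10118
Marginal likelihood of the evidence = 0.3236.
P(Liolepis | evidence) = 0.18964 / 0.3236 ≈ 0.586.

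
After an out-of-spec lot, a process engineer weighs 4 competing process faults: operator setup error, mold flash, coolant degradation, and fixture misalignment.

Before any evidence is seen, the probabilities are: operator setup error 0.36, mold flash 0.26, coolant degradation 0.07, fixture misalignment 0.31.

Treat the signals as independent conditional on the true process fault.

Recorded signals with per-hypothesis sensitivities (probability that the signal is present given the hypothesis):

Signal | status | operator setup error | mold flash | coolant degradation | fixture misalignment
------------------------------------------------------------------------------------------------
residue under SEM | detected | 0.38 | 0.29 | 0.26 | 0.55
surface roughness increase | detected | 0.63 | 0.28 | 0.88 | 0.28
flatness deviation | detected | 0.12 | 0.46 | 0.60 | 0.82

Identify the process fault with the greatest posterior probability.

Multiply each prior by the joint likelihood of the signal pattern:
  operator setup error: 0.36 × 0.38 × 0.63 × 0.12 = 0.010342
  mold flash: 0.26 × 0.29 × 0.28 × 0.46 = 0.0097115
  coolant degradation: 0.07 × 0.26 × 0.88 × 0.60 = 0.0096096
  fixture misalignment: 0.31 × 0.55 × 0.28 × 0.82 = 0.039147
Marginal likelihood of the evidence = 0.06881.
P(operator setup error | evidence) ≈ 0.010342 / 0.06881 ≈ 0.150
P(mold flash | evidence) ≈ 0.0097115 / 0.06881 ≈ 0.141
P(coolant degradation | evidence) ≈ 0.0096096 / 0.06881 ≈ 0.140
P(fixture misalignment | evidence) ≈ 0.039147 / 0.06881 ≈ 0.569
The largest is 0.569, so fixture misalignment is most probable.

fixture misalignment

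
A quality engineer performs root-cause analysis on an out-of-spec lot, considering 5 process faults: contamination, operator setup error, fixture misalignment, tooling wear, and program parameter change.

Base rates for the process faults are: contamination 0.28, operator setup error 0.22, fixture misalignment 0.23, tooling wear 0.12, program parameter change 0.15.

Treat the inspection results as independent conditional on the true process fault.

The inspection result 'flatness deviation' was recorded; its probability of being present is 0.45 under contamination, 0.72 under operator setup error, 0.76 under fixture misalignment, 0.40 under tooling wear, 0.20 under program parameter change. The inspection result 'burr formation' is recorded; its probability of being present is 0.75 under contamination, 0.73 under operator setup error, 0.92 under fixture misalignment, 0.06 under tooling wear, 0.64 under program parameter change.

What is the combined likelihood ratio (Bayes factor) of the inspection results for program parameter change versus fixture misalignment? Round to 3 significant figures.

0.183

Take the product of per-inspection result likelihoods under each hypothesis, then divide.
  program parameter change: 0.20 × 0.64 = 0.128
  fixture misalignment: 0.76 × 0.92 = 0.6992
Bayes factor = 0.128 / 0.6992 ≈ 0.183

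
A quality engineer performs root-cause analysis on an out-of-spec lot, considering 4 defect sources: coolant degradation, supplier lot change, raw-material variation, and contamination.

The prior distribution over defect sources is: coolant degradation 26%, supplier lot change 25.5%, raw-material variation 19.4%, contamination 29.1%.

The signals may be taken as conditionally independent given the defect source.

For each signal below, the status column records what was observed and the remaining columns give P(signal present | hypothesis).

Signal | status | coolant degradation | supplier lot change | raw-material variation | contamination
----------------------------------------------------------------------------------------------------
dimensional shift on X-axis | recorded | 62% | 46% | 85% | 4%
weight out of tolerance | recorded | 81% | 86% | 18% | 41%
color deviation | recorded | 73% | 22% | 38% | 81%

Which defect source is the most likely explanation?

By Bayes' rule with conditional independence, the unnormalized weight for each hypothesis is prior × ∏ likelihoods:
  coolant degradation: 0.260 × 0.62 × 0.81 × 0.73 = 0.095318
  supplier lot change: 0.255 × 0.46 × 0.86 × 0.22 = 0.022193
  raw-material variation: 0.194 × 0.85 × 0.18 × 0.38 = 0.011279
  contamination: 0.291 × 0.04 × 0.41 × 0.81 = 0.0038656
Marginal likelihood of the evidence = 0.13266.
P(coolant degradation | evidence) ≈ 0.095318 / 0.13266 ≈ 0.719
P(supplier lot change | evidence) ≈ 0.022193 / 0.13266 ≈ 0.167
P(raw-material variation | evidence) ≈ 0.011279 / 0.13266 ≈ 0.085
P(contamination | evidence) ≈ 0.0038656 / 0.13266 ≈ 0.029
The largest is 0.719, so coolant degradation is most probable.

coolant degradation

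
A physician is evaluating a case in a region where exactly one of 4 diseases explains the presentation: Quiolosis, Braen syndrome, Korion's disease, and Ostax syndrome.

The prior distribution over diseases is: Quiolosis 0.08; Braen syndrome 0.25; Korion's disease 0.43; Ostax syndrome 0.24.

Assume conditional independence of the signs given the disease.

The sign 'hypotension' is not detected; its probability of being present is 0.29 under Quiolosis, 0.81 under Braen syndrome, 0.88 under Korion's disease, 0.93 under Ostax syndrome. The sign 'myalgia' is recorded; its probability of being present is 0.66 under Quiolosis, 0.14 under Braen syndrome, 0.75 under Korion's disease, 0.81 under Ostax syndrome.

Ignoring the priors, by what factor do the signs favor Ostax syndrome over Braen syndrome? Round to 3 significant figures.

The Bayes factor is the ratio of the joint likelihoods of the sign pattern under the two hypotheses (using 1 − P(present | H) for each absent sign).
  Ostax syndrome: (1 − 0.93) × 0.81 = 0.0567
  Braen syndrome: (1 − 0.81) × 0.14 = 0.0266
Bayes factor = 0.0567 / 0.0266 ≈ 2.13

2.13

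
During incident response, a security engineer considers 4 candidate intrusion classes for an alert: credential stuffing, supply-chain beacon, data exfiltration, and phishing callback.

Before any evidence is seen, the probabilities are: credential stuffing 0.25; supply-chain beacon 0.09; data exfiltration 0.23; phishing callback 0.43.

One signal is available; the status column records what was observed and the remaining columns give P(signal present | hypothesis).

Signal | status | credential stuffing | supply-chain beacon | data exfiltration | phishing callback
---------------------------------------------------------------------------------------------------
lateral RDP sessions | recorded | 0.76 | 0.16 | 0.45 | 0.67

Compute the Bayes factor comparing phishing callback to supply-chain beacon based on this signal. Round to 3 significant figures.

The Bayes factor is the ratio of the two likelihoods.
  phishing callback: 0.67
  supply-chain beacon: 0.16
Bayes factor = 0.67 / 0.16 ≈ 4.19

4.19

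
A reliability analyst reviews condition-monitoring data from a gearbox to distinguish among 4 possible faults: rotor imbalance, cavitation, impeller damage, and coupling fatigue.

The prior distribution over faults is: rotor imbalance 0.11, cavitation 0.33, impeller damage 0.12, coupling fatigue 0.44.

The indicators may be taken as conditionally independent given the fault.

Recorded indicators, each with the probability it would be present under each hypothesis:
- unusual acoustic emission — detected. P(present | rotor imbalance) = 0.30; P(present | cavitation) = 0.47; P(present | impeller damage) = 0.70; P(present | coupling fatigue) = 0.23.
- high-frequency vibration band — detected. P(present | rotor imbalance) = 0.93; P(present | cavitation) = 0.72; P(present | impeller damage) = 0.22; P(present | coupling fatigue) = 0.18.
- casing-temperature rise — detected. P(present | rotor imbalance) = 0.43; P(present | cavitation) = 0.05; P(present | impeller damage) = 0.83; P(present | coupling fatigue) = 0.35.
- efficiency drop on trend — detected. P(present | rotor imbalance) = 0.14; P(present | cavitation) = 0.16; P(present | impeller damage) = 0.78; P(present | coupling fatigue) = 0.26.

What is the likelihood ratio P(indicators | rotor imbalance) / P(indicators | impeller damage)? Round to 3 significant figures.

Take the product of per-indicator likelihoods under each hypothesis, then divide.
  rotor imbalance: 0.30 × 0.93 × 0.43 × 0.14 = 0.016796
  impeller damage: 0.70 × 0.22 × 0.83 × 0.78 = 0.0997
Bayes factor = 0.016796 / 0.0997 ≈ 0.168

0.168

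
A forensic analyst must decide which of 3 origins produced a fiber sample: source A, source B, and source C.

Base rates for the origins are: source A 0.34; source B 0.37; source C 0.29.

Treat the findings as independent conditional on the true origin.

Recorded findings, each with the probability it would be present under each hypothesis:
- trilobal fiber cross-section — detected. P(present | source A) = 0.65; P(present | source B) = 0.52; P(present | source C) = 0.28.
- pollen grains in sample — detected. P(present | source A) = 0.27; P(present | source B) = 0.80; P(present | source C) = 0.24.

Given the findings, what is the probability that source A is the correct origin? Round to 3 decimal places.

Multiply each prior by the joint likelihood of the evidence pattern:
  source A: 0.34 × 0.65 × 0.27 = 0.05967
  source B: 0.37 × 0.52 × 0.80 = 0.15392
  source C: 0.29 × 0.28 × 0.24 = 0.019488
Marginal likelihood of the evidence = 0.23308.
P(source A | evidence) = 0.05967 / 0.23308 ≈ 0.256.

0.256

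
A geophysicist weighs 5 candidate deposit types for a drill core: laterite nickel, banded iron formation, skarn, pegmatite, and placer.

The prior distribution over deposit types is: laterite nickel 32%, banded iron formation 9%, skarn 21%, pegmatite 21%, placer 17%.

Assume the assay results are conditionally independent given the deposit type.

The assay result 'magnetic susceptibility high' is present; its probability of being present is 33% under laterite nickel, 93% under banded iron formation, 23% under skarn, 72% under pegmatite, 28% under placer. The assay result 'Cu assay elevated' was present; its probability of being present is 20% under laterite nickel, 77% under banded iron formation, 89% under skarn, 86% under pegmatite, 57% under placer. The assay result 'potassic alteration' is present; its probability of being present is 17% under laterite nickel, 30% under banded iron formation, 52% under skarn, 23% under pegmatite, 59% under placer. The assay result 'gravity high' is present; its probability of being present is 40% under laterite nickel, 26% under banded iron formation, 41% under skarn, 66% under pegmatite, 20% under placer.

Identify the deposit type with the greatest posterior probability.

pegmatite

For each hypothesis, the unnormalized posterior weight is prior × product of the assay result likelihoods:
  laterite nickel: 0.32 × 0.33 × 0.20 × 0.17 × 0.40 = 0.0014362
  banded iron formation: 0.09 × 0.93 × 0.77 × 0.30 × 0.26 = 0.005027
  skarn: 0.21 × 0.23 × 0.89 × 0.52 × 0.41 = 0.0091648
  pegmatite: 0.21 × 0.72 × 0.86 × 0.23 × 0.66 = 0.019739
  placer: 0.17 × 0.28 × 0.57 × 0.59 × 0.20 = 0.0032016
The unnormalized weights sum to 0.038568.
P(laterite nickel | evidence) ≈ 0.0014362 / 0.038568 ≈ 0.037
P(banded iron formation | evidence) ≈ 0.005027 / 0.038568 ≈ 0.130
P(skarn | evidence) ≈ 0.0091648 / 0.038568 ≈ 0.238
P(pegmatite | evidence) ≈ 0.019739 / 0.038568 ≈ 0.512
P(placer | evidence) ≈ 0.0032016 / 0.038568 ≈ 0.083
The largest is 0.512, so pegmatite is most probable.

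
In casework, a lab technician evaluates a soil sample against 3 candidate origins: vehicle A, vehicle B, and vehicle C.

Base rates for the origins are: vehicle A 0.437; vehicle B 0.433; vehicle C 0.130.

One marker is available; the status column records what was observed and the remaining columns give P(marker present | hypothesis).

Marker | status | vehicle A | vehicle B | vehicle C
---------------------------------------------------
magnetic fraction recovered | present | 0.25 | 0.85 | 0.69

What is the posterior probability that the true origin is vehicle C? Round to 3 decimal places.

By Bayes' rule, the unnormalized weight for each hypothesis is prior × likelihood:
  vehicle A: 0.437 × 0.25 = 0.10925
  vehicle B: 0.433 × 0.85 = 0.36805
  vehicle C: 0.130 × 0.69 = 0.0897
Marginal likelihood of the evidence = 0.567.
P(vehicle C | evidence) = 0.0897 / 0.567 ≈ 0.158.

0.158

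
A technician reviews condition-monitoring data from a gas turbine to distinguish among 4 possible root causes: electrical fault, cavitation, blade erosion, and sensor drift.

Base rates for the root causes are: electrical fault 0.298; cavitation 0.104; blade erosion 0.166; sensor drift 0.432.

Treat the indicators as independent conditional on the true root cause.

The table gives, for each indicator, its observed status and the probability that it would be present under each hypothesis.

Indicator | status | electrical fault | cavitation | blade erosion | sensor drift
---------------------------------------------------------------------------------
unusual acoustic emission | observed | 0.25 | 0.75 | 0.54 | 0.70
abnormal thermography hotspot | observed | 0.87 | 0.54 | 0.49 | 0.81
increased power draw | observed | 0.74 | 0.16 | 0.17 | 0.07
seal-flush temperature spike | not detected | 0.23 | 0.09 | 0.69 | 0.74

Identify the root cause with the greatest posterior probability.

electrical fault

Multiply each prior by the joint likelihood of the indicator pattern (using 1 − P(present | H) for each absent indicator):
  electrical fault: 0.298 × 0.25 × 0.87 × 0.74 × (1 − 0.23) = 0.036932
  cavitation: 0.104 × 0.75 × 0.54 × 0.16 × (1 − 0.09) = 0.0061327
  blade erosion: 0.166 × 0.54 × 0.49 × 0.17 × (1 − 0.69) = 0.0023148
  sensor drift: 0.432 × 0.70 × 0.81 × 0.07 × (1 − 0.74) = 0.004458
Normalizing constant Z = 0.036932 + 0.0061327 + 0.0023148 + 0.004458 = 0.049837.
P(electrical fault | evidence) ≈ 0.036932 / 0.049837 ≈ 0.741
P(cavitation | evidence) ≈ 0.0061327 / 0.049837 ≈ 0.123
P(blade erosion | evidence) ≈ 0.0023148 / 0.049837 ≈ 0.046
P(sensor drift | evidence) ≈ 0.004458 / 0.049837 ≈ 0.089
The largest is 0.741, so electrical fault is most probable.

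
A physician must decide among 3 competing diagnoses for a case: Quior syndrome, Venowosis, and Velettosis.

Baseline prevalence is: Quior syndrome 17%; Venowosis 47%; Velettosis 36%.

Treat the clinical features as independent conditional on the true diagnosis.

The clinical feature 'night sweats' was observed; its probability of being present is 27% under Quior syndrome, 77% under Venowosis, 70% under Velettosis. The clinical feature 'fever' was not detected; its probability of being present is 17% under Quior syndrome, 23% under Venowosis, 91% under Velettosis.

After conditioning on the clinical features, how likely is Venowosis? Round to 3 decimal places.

By Bayes' rule with conditional independence, the unnormalized weight for each hypothesis is prior × ∏ likelihoods (using 1 − P(present | H) for each absent clinical feature):
  Quior syndrome: 0.17 × 0.27 × (1 − 0.17) = 0.038097
  Venowosis: 0.47 × 0.77 × (1 − 0.23) = 0.27866
  Velettosis: 0.36 × 0.70 × (1 − 0.91) = 0.02268
Marginal likelihood of the evidence = 0.33944.
P(Venowosis | evidence) = 0.27866 / 0.33944 ≈ 0.821.

0.821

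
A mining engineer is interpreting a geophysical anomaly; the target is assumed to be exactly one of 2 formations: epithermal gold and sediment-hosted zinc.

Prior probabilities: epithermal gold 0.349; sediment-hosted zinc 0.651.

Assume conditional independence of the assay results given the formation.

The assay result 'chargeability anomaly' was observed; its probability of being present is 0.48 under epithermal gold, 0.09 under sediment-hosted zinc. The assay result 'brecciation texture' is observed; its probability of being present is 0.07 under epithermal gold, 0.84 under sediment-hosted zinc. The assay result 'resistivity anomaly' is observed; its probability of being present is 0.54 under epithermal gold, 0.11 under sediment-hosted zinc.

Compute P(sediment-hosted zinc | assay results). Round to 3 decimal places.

0.461

By Bayes' rule with conditional independence, the unnormalized weight for each hypothesis is prior × ∏ likelihoods:
  epithermal gold: 0.349 × 0.48 × 0.07 × 0.54 = 0.0063323
  sediment-hosted zinc: 0.651 × 0.09 × 0.84 × 0.11 = 0.0054137
Normalizing constant Z = 0.0063323 + 0.0054137 = 0.011746.
P(sediment-hosted zinc | evidence) = 0.0054137 / 0.011746 ≈ 0.461.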